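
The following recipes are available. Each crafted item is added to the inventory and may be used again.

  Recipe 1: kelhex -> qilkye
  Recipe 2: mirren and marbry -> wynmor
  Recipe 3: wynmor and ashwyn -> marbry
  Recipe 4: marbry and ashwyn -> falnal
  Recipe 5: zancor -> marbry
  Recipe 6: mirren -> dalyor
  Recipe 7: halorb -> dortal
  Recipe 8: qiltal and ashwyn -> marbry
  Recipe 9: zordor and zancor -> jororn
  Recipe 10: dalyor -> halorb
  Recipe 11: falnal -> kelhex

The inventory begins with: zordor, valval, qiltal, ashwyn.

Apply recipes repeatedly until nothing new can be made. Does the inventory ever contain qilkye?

Using Recipe 8, qiltal and ashwyn make marbry.
Using Recipe 4, marbry and ashwyn make falnal.
falnal -> kelhex (Recipe 11).
Using Recipe 1, kelhex makes qilkye.

Yes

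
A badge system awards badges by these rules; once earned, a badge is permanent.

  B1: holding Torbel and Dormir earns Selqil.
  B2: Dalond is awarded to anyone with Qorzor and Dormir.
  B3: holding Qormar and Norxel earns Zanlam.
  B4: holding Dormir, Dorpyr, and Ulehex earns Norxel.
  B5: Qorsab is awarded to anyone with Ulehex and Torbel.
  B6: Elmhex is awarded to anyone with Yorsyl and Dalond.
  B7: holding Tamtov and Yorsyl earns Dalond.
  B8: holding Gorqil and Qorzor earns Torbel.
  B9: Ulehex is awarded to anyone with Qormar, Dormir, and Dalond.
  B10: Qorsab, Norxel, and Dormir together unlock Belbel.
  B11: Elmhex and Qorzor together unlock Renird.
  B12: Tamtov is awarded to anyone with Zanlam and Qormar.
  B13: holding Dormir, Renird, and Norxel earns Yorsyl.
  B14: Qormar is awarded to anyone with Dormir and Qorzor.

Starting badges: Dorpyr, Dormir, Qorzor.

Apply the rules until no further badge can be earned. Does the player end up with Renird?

No

Renird would need Elmhex and Qorzor (B11), but Elmhex is never earned.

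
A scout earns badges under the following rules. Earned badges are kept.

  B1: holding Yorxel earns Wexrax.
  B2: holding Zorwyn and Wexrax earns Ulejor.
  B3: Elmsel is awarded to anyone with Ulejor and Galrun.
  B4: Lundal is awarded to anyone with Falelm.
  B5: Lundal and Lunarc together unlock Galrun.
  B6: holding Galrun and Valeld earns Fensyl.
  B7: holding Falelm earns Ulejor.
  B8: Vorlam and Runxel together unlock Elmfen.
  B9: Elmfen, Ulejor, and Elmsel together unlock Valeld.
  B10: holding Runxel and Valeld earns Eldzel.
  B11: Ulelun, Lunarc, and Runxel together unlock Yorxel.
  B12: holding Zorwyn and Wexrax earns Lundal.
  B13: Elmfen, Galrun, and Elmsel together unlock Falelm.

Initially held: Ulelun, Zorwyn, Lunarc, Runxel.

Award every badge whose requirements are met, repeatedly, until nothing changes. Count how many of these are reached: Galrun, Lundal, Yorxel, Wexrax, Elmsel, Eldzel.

With Ulelun, Lunarc, and Runxel, Yorxel is earned (B11).
With Yorxel, Wexrax is earned (B1).
With Zorwyn and Wexrax, Ulejor is earned (B2).
With Zorwyn and Wexrax, Lundal is earned (B12).
With Lundal and Lunarc, Galrun is earned (B5).
With Ulejor and Galrun, Elmsel is earned (B3).
Galrun: reached.
Lundal: reached.
Yorxel: reached.
Wexrax: reached.
Elmsel: reached.
Eldzel would need Runxel and Valeld (B10), but Valeld is never earned.
Reached: Galrun, Lundal, Yorxel, Wexrax, and Elmsel — 5 of the 6.

5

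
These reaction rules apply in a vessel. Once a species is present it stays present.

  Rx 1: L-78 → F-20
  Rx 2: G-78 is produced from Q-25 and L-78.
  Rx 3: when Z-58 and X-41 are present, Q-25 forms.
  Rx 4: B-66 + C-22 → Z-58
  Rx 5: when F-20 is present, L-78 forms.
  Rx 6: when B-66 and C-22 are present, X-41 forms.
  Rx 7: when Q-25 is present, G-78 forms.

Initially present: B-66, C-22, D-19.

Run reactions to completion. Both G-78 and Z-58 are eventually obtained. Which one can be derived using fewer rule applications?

Z-58

Z-58: B-66 and C-22 present → Z-58 forms (Rx 4). [1 rule application]
G-78: B-66 and C-22 present → Z-58 forms (Rx 4). B-66 and C-22 present → X-41 forms (Rx 6). Z-58 and X-41 present → Q-25 forms (Rx 3). Q-25 present → G-78 forms (Rx 7). [4 rule applications]
Z-58 needs fewer.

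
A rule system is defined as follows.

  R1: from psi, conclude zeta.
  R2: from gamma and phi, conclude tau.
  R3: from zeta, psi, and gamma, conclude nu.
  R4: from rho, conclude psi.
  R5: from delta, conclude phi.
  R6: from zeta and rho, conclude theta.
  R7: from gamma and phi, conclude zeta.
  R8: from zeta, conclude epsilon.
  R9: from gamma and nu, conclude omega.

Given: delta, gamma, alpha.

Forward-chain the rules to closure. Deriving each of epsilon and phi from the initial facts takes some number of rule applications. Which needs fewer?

phi

phi: delta holds, so phi follows (R5). [1 rule application]
epsilon: From delta, R5 gives phi. gamma and phi hold, so zeta follows (R7). zeta holds, so epsilon follows (R8). [3 rule applications]
phi needs fewer.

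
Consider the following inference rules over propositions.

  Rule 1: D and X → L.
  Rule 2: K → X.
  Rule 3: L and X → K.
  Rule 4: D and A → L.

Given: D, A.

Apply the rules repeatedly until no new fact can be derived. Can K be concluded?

K would need L and X (Rule 3), but X is never established.

No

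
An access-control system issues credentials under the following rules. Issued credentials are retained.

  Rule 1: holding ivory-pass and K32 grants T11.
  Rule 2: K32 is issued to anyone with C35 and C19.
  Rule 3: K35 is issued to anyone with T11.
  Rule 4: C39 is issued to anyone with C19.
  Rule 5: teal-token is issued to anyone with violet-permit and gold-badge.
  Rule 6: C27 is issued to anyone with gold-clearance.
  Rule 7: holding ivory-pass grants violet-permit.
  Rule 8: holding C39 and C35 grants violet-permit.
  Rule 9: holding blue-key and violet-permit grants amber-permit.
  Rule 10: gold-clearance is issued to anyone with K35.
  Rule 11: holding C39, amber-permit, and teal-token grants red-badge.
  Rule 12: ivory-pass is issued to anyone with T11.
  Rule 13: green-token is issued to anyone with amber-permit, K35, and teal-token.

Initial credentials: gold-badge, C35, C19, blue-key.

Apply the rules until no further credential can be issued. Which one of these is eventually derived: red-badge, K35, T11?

Holding C19 grants C39 (Rule 4).
Holding C39 and C35 grants violet-permit (Rule 8).
Holding blue-key and violet-permit grants amber-permit (Rule 9).
Holding violet-permit and gold-badge grants teal-token (Rule 5).
Holding C39, amber-permit, and teal-token grants red-badge (Rule 11).
T11 would need ivory-pass and K32 (Rule 1), but ivory-pass is never granted. K35 would need T11 (Rule 3), but T11 is never granted.

red-badge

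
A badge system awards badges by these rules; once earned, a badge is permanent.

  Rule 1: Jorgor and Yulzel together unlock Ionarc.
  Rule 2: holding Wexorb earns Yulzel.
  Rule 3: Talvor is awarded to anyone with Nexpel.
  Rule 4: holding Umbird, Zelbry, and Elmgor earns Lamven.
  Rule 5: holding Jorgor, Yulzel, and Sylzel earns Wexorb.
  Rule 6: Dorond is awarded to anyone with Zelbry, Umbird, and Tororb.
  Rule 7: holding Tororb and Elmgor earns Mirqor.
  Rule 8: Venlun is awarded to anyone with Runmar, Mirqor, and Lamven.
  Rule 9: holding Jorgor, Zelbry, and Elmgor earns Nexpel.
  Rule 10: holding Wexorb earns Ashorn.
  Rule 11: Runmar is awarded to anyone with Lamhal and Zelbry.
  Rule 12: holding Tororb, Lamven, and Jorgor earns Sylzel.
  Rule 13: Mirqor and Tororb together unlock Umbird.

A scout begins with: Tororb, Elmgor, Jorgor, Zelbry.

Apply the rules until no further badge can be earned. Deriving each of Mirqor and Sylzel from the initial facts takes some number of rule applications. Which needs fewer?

Mirqor

Mirqor: With Tororb and Elmgor, Mirqor is earned (Rule 7). [1 rule application]
Sylzel: With Tororb and Elmgor, Mirqor is earned (Rule 7). With Mirqor and Tororb, Umbird is earned (Rule 13). With Umbird, Zelbry, and Elmgor, Lamven is earned (Rule 4). With Tororb, Lamven, and Jorgor, Sylzel is earned (Rule 12). [4 rule applications]
Mirqor needs fewer.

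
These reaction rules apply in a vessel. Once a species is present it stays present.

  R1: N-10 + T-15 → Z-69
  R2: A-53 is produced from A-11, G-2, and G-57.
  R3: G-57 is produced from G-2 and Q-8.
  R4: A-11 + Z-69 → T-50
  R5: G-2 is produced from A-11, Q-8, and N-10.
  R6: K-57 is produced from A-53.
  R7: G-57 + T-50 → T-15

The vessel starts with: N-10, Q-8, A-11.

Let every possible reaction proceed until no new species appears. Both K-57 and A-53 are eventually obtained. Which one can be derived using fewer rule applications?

A-53

A-53: A-11, Q-8, and N-10 present → G-2 forms (R5). G-2 and Q-8 present → G-57 forms (R3). A-11, G-2, and G-57 present → A-53 forms (R2). [3 rule applications]
K-57: A-11, Q-8, and N-10 present → G-2 forms (R5). G-2 and Q-8 present → G-57 forms (R3). A-11, G-2, and G-57 present → A-53 forms (R2). A-53 present → K-57 forms (R6). [4 rule applications]
A-53 needs fewer.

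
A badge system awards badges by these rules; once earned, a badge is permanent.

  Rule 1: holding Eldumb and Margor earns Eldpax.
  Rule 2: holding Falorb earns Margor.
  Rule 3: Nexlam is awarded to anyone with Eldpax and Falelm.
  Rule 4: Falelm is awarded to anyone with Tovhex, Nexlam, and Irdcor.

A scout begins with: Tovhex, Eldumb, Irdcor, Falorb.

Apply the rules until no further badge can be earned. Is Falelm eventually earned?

No

Falelm would need Tovhex, Nexlam, and Irdcor (Rule 4), but Nexlam is never earned.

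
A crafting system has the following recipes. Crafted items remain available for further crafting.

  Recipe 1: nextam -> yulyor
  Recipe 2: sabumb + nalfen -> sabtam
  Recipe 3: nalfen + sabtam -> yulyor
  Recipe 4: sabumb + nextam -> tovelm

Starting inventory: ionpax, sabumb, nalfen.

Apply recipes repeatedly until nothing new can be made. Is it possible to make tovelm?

tovelm would need sabumb and nextam (Recipe 4), but nextam is never obtained.

No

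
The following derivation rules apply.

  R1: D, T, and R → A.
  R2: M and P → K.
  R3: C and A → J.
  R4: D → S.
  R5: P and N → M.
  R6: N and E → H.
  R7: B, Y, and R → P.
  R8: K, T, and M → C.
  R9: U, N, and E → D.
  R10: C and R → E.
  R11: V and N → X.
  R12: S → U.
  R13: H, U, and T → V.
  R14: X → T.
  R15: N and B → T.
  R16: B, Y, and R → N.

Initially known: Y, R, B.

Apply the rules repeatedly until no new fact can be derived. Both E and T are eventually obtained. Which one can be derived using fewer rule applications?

T: From B, Y, and R, R16 gives N. N and B hold, so T follows (R15). [2 rule applications]
E: B, Y, and R hold, so P follows (R7). From B, Y, and R, R16 gives N. P and N hold, so M follows (R5). N and B hold, so T follows (R15). From M and P, R2 gives K. From K, T, and M, R8 gives C. From C and R, R10 gives E. [7 rule applications]
T needs fewer.

T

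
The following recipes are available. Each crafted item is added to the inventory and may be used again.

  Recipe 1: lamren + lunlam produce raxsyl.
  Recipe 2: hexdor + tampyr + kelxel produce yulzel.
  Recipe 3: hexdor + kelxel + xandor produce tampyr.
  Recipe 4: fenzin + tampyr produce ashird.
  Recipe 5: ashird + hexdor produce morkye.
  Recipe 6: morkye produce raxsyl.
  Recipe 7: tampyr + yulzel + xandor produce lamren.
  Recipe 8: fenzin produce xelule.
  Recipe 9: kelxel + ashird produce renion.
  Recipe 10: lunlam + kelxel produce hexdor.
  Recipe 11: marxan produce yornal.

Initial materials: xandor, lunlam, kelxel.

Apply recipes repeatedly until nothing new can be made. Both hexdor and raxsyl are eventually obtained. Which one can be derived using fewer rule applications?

hexdor

hexdor: Using Recipe 10, lunlam and kelxel make hexdor. [1 rule application]
raxsyl: lunlam + kelxel → hexdor (Recipe 10). Using Recipe 3, hexdor, kelxel, and xandor make tampyr. hexdor + tampyr + kelxel → yulzel (Recipe 2). Using Recipe 7, tampyr, yulzel, and xandor make lamren. Using Recipe 1, lamren and lunlam make raxsyl. [5 rule applications]
hexdor needs fewer.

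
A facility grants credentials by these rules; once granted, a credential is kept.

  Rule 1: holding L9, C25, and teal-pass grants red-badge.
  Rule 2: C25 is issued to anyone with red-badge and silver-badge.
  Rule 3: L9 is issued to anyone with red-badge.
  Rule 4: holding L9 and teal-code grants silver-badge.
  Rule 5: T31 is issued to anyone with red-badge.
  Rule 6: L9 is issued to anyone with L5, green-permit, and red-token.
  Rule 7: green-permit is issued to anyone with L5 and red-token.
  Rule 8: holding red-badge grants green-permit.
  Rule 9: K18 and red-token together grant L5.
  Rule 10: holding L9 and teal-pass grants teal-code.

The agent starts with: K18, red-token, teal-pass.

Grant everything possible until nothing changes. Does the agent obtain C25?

C25 would need red-badge and silver-badge (Rule 2), but red-badge is never granted.

No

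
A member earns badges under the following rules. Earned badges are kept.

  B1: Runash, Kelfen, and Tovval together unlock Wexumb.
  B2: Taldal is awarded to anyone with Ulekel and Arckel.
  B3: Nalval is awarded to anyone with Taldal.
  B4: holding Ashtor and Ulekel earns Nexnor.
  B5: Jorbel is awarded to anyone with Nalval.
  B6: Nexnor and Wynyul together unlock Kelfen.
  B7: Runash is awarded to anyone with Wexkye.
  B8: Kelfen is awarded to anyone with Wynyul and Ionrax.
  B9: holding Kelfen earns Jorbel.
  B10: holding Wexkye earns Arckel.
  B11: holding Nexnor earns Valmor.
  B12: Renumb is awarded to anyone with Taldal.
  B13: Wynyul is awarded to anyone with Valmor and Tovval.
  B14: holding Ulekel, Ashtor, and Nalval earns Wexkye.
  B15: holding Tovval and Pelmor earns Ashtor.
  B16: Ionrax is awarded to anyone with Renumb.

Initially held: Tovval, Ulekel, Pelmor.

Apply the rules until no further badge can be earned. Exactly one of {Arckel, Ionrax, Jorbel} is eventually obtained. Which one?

With Tovval and Pelmor, Ashtor is earned (B15).
With Ashtor and Ulekel, Nexnor is earned (B4).
With Nexnor, Valmor is earned (B11).
With Valmor and Tovval, Wynyul is earned (B13).
With Nexnor and Wynyul, Kelfen is earned (B6).
With Kelfen, Jorbel is earned (B9).
Arckel would need Wexkye (B10), but Wexkye is never earned. Ionrax would need Renumb (B16), but Renumb is never earned.

Jorbel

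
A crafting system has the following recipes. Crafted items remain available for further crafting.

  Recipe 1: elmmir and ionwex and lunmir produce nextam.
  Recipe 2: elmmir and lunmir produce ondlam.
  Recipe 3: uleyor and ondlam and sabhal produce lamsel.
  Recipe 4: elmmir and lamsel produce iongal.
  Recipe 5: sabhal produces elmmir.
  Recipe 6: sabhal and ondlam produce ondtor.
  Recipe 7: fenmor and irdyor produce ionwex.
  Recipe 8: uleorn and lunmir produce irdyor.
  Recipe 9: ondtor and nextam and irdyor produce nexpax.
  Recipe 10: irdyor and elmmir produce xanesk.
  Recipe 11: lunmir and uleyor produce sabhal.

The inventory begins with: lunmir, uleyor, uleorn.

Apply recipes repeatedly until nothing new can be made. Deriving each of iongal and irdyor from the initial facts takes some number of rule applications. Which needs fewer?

irdyor: Using Recipe 8, uleorn and lunmir make irdyor. [1 rule application]
iongal: lunmir and uleyor → sabhal (Recipe 11). sabhal → elmmir (Recipe 5). Using Recipe 2, elmmir and lunmir make ondlam. uleyor and ondlam and sabhal → lamsel (Recipe 3). elmmir and lamsel → iongal (Recipe 4). [5 rule applications]
irdyor needs fewer.

irdyor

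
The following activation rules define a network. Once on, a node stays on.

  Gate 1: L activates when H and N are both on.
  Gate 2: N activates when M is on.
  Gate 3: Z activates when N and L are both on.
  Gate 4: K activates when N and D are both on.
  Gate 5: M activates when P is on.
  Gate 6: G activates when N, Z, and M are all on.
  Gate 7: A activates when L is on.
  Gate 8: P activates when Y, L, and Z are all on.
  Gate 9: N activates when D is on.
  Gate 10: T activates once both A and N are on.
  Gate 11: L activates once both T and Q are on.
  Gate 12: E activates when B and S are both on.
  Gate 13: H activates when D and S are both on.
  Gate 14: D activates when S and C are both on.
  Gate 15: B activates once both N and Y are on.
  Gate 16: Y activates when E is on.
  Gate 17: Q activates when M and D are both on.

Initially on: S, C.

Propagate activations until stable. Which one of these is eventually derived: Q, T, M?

T

Gate 14: S and C on → D on.
D and S are on, so H activates (Gate 13).
D is on, so N activates (Gate 9).
Gate 1: H and N on → L on.
Gate 7: L on → A on.
A and N are on, so T activates (Gate 10).
Q would need M and D (Gate 17), but M never turns on. M would need P (Gate 5), but P never turns on.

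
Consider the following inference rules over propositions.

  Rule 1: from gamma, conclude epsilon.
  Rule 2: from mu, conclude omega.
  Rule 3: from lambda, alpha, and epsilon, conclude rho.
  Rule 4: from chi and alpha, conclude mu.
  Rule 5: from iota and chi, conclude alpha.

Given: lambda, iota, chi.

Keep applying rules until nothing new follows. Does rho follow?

No

rho would need lambda, alpha, and epsilon (Rule 3), but epsilon is never established.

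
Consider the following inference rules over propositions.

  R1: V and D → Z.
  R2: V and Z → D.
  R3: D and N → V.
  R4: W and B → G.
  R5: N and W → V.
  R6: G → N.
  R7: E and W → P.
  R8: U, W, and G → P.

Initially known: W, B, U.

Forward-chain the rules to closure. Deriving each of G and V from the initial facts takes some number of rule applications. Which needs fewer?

G

G: W and B hold, so G follows (R4). [1 rule application]
V: W and B hold, so G follows (R4). From G, R6 gives N. From N and W, R5 gives V. [3 rule applications]
G needs fewer.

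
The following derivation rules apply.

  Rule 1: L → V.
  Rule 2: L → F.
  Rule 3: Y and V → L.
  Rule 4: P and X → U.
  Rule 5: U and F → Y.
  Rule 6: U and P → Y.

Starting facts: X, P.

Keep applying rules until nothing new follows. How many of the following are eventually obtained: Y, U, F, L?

2

From P and X, Rule 4 gives U.
U and P hold, so Y follows (Rule 6).
Y: reached.
U: reached.
F would need L (Rule 2), but L is never established.
L would need Y and V (Rule 3), but V is never established.
Reached: Y and U — 2 of the 4.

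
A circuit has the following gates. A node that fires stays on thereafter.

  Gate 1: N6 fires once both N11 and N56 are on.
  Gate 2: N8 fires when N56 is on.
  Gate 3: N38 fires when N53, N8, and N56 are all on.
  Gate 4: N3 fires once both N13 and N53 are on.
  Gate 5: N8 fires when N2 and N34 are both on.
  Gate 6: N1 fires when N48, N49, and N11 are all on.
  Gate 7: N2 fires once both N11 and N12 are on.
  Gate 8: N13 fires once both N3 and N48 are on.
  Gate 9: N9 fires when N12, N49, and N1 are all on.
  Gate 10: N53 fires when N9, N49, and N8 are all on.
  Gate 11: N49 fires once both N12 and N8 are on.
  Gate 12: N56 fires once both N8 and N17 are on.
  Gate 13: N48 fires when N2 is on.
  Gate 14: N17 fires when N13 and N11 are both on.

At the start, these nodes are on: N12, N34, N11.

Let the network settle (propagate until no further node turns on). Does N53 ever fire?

Gate 7: N11 and N12 on → N2 on.
Gate 13: N2 on → N48 on.
Gate 5: N2 and N34 on → N8 on.
N12 and N8 are on, so N49 fires (Gate 11).
Gate 6: N48, N49, and N11 on → N1 on.
N12, N49, and N1 are on, so N9 fires (Gate 9).
N9, N49, and N8 are on, so N53 fires (Gate 10).

Yes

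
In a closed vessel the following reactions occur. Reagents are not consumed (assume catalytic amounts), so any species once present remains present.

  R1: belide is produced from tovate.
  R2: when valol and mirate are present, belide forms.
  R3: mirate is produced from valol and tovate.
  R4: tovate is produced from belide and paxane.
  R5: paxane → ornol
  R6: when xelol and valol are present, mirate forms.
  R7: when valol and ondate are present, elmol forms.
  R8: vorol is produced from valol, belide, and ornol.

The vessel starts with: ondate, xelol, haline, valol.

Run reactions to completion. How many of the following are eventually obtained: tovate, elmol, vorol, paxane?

1

valol and ondate present → elmol forms (R7).
tovate would need belide and paxane (R4), but paxane never forms.
elmol: reached.
vorol would need valol, belide, and ornol (R8), but ornol never forms.
No rule produces paxane, and it is not given.
Reached: elmol — 1 of the 4.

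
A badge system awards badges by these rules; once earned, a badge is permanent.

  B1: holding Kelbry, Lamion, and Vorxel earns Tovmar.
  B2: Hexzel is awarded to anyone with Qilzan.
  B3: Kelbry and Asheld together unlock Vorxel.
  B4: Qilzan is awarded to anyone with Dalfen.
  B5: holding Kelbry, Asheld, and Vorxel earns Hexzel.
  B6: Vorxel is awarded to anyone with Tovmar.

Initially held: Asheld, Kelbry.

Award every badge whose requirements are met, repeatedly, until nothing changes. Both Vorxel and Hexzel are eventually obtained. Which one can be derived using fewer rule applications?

Vorxel: With Kelbry and Asheld, Vorxel is earned (B3). [1 rule application]
Hexzel: With Kelbry and Asheld, Vorxel is earned (B3). With Kelbry, Asheld, and Vorxel, Hexzel is earned (B5). [2 rule applications]
Vorxel needs fewer.

Vorxel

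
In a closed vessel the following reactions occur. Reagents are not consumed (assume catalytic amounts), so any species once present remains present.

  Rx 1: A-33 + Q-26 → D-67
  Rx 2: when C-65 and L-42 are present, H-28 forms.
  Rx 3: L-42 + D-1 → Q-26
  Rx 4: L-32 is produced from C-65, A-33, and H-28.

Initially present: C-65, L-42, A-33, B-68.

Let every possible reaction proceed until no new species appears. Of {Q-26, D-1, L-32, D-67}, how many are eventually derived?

1

C-65 and L-42 present → H-28 forms (Rx 2).
C-65, A-33, and H-28 present → L-32 forms (Rx 4).
Q-26 would need L-42 and D-1 (Rx 3), but D-1 never forms.
No rule produces D-1, and it is not given.
L-32: reached.
D-67 would need A-33 and Q-26 (Rx 1), but Q-26 never forms.
Reached: L-32 — 1 of the 4.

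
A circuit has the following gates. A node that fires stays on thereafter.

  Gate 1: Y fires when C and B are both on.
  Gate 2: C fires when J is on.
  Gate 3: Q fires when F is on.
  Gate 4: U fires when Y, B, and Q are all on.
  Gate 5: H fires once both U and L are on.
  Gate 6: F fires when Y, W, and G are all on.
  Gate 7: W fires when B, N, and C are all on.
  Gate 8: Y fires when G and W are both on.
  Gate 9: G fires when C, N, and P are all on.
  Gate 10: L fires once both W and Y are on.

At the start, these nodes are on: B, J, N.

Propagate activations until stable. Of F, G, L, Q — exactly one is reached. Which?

L

Gate 2: J on → C on.
B, N, and C are on, so W fires (Gate 7).
Gate 1: C and B on → Y on.
W and Y are on, so L fires (Gate 10).
F would need Y, W, and G (Gate 6), but G never turns on. Q would need F (Gate 3), but F never turns on. G would need C, N, and P (Gate 9), but P never turns on.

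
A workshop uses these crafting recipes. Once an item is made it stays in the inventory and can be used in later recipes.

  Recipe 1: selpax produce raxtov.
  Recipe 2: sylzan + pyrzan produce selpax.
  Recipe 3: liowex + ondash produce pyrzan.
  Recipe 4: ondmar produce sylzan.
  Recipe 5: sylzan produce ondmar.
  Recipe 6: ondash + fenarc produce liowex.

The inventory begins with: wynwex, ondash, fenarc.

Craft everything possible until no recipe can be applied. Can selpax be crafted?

No

selpax would need sylzan and pyrzan (Recipe 2), but sylzan is never obtained.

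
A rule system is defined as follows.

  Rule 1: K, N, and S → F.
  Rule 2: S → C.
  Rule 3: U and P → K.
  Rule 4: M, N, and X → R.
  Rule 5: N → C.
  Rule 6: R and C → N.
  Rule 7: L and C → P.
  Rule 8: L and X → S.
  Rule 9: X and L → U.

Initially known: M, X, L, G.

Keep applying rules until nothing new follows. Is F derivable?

F would need K, N, and S (Rule 1), but N is never established.

No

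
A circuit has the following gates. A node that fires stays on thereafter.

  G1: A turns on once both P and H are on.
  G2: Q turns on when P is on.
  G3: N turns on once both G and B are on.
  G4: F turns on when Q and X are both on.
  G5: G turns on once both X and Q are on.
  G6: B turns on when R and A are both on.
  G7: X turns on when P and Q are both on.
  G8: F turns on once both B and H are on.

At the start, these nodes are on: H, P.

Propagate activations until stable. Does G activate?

Yes

P is on, so Q turns on (G2).
P and Q are on, so X turns on (G7).
G5: X and Q on → G on.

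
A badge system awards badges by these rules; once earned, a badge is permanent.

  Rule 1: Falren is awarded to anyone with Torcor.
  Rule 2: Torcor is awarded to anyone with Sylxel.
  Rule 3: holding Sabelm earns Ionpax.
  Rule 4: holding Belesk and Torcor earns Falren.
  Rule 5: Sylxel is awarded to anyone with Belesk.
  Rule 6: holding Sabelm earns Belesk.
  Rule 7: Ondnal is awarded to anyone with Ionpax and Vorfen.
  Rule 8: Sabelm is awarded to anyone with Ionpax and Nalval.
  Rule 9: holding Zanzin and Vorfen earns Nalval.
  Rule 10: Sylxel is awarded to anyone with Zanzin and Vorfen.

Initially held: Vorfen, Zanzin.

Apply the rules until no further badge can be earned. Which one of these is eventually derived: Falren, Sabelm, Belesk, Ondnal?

Falren

With Zanzin and Vorfen, Sylxel is earned (Rule 10).
With Sylxel, Torcor is earned (Rule 2).
With Torcor, Falren is earned (Rule 1).
Belesk would need Sabelm (Rule 6), but Sabelm is never earned. Sabelm would need Ionpax and Nalval (Rule 8), but Ionpax is never earned. Ondnal would need Ionpax and Vorfen (Rule 7), but Ionpax is never earned.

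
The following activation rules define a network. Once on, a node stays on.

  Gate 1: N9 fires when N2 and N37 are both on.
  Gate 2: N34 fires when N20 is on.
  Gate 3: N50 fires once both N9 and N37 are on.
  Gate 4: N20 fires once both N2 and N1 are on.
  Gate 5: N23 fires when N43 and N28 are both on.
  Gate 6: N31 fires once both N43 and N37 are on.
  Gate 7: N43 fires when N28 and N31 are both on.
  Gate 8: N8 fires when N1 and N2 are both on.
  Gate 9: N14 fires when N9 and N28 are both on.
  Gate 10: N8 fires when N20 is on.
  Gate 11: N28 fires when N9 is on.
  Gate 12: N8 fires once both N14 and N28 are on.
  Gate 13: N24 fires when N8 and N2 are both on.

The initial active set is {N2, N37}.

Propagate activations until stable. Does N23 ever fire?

N23 would need N43 and N28 (Gate 5), but N43 never turns on.

No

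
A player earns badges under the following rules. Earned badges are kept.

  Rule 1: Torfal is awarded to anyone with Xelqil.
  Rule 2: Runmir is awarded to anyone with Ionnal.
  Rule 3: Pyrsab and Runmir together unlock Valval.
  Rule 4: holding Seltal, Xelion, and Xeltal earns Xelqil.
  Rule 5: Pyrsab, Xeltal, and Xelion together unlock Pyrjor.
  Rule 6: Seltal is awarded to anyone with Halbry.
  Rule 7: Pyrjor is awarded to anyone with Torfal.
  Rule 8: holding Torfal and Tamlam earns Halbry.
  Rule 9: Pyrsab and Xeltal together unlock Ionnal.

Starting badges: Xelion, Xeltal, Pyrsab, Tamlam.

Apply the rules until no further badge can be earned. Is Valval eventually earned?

Yes

With Pyrsab and Xeltal, Ionnal is earned (Rule 9).
With Ionnal, Runmir is earned (Rule 2).
With Pyrsab and Runmir, Valval is earned (Rule 3).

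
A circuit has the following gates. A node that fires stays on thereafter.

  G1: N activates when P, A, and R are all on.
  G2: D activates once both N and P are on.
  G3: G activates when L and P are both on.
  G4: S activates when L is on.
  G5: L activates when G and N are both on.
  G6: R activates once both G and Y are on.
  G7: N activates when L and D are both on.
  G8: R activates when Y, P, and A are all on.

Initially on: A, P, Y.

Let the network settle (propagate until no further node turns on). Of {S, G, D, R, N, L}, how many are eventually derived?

3

G8: Y, P, and A on → R on.
G1: P, A, and R on → N on.
G2: N and P on → D on.
S would need L (G4), but L never turns on.
G would need L and P (G3), but L never turns on.
D: reached.
R: reached.
N: reached.
L would need G and N (G5), but G never turns on.
Reached: D, R, and N — 3 of the 6.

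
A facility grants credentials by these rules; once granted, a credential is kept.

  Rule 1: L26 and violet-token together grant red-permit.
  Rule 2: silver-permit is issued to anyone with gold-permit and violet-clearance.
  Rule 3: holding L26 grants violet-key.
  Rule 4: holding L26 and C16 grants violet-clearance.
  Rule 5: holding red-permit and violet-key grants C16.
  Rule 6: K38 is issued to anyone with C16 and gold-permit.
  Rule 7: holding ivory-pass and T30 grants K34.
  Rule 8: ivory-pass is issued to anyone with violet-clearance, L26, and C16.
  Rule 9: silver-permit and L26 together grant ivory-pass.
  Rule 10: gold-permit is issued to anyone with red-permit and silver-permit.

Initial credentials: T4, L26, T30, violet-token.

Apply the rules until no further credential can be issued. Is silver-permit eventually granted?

No

silver-permit would need gold-permit and violet-clearance (Rule 2), but gold-permit is never granted.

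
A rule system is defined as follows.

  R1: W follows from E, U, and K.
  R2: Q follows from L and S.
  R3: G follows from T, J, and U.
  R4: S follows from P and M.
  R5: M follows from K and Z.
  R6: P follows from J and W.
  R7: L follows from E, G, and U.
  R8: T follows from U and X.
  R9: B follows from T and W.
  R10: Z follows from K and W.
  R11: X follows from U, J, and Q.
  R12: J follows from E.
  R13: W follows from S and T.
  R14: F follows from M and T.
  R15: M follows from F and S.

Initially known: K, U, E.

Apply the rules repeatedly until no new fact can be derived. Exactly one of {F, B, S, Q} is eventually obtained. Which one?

From E, U, and K, R1 gives W.
From E, R12 gives J.
K and W hold, so Z follows (R10).
From J and W, R6 gives P.
K and Z hold, so M follows (R5).
From P and M, R4 gives S.
F would need M and T (R14), but T is never established. Q would need L and S (R2), but L is never established. B would need T and W (R9), but T is never established.

S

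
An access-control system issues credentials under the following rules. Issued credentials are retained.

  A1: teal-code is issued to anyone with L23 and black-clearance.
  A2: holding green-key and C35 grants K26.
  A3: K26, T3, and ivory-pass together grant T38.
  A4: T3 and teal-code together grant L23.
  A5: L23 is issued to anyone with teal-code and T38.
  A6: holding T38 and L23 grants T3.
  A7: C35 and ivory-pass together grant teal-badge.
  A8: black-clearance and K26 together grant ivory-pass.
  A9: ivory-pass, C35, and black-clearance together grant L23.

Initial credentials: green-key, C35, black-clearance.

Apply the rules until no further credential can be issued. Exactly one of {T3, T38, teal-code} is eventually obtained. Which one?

Holding green-key and C35 grants K26 (A2).
Holding black-clearance and K26 grants ivory-pass (A8).
Holding ivory-pass, C35, and black-clearance grants L23 (A9).
Holding L23 and black-clearance grants teal-code (A1).
T3 would need T38 and L23 (A6), but T38 is never granted. T38 would need K26, T3, and ivory-pass (A3), but T3 is never granted.

teal-code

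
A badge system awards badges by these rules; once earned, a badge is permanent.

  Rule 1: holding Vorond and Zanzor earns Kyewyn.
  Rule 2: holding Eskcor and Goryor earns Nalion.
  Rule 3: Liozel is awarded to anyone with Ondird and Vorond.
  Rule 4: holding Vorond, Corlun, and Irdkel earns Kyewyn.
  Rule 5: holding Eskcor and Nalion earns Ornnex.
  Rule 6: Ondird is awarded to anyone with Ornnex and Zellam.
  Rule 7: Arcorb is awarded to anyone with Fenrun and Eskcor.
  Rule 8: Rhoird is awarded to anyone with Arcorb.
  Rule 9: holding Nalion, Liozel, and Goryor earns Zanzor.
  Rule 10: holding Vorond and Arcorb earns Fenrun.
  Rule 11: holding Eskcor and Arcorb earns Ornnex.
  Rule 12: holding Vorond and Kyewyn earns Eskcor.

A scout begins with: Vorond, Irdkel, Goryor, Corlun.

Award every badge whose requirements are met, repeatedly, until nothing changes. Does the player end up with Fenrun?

Fenrun would need Vorond and Arcorb (Rule 10), but Arcorb is never earned.

No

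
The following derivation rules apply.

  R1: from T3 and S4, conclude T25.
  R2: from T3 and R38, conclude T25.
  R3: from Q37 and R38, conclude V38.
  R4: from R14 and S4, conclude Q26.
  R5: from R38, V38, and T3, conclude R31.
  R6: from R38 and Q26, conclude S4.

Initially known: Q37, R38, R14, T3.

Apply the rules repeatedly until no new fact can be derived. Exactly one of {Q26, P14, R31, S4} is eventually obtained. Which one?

R31

Q37 and R38 hold, so V38 follows (R3).
From R38, V38, and T3, R5 gives R31.
S4 would need R38 and Q26 (R6), but Q26 is never established. Q26 would need R14 and S4 (R4), but S4 is never established. No rule produces P14, and it is not given.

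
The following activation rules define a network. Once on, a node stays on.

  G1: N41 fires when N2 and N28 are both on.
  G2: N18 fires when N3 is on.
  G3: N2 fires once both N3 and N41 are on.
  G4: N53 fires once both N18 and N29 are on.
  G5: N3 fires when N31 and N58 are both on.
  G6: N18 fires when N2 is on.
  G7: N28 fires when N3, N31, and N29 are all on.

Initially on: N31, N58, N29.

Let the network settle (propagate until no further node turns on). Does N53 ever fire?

Yes

N31 and N58 are on, so N3 fires (G5).
N3 is on, so N18 fires (G2).
N18 and N29 are on, so N53 fires (G4).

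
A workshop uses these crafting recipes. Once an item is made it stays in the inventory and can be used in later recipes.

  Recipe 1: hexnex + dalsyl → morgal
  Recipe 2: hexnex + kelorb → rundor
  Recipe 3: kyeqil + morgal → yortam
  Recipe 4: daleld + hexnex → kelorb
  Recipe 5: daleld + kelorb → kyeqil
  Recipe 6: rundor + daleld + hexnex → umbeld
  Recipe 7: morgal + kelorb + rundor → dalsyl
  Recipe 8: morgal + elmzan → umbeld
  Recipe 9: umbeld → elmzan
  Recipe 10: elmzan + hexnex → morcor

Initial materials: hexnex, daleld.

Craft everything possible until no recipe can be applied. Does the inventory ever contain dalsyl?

dalsyl would need morgal, kelorb, and rundor (Recipe 7), but morgal is never obtained.

No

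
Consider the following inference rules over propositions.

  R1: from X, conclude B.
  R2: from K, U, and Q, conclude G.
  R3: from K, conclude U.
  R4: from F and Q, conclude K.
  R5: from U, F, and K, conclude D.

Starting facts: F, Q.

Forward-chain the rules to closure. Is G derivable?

F and Q hold, so K follows (R4).
From K, R3 gives U.
K, U, and Q hold, so G follows (R2).

Yes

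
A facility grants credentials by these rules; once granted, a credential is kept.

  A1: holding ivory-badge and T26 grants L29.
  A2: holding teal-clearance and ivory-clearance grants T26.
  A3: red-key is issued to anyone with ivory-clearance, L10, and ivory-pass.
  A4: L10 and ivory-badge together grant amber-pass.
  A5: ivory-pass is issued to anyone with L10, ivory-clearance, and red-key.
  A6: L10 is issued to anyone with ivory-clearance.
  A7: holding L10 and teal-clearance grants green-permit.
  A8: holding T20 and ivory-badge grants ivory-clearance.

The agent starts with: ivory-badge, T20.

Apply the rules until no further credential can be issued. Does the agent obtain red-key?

No

red-key would need ivory-clearance, L10, and ivory-pass (A3), but ivory-pass is never granted.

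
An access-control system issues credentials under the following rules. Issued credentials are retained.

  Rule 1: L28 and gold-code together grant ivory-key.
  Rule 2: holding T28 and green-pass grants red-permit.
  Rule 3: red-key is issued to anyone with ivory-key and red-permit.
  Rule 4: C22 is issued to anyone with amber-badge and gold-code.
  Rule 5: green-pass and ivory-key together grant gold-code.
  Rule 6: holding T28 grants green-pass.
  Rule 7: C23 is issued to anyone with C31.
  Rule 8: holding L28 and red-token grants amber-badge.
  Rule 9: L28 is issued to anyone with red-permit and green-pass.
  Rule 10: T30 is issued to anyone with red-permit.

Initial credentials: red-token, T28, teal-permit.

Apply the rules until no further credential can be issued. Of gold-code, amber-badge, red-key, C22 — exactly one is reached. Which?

amber-badge

Holding T28 grants green-pass (Rule 6).
Holding T28 and green-pass grants red-permit (Rule 2).
Holding red-permit and green-pass grants L28 (Rule 9).
Holding L28 and red-token grants amber-badge (Rule 8).
C22 would need amber-badge and gold-code (Rule 4), but gold-code is never granted. red-key would need ivory-key and red-permit (Rule 3), but ivory-key is never granted. gold-code would need green-pass and ivory-key (Rule 5), but ivory-key is never granted.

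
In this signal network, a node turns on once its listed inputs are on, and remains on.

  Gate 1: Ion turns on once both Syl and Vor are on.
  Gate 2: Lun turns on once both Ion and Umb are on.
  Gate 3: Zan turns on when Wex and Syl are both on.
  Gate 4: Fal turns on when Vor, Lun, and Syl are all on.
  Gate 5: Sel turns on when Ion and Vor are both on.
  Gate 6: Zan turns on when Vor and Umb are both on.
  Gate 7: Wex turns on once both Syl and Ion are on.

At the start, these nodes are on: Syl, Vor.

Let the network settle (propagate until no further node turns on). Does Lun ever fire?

No

Lun would need Ion and Umb (Gate 2), but Umb never turns on.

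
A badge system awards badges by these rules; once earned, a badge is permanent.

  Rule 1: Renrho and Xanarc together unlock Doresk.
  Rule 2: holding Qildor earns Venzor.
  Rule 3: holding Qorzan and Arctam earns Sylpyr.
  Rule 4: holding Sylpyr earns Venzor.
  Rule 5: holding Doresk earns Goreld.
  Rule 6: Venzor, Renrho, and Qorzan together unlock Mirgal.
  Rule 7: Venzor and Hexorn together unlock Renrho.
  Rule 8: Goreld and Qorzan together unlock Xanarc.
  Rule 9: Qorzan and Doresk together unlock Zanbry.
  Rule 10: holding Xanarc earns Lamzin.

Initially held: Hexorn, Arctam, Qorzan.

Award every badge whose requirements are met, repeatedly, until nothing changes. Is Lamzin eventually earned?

Lamzin would need Xanarc (Rule 10), but Xanarc is never earned.

No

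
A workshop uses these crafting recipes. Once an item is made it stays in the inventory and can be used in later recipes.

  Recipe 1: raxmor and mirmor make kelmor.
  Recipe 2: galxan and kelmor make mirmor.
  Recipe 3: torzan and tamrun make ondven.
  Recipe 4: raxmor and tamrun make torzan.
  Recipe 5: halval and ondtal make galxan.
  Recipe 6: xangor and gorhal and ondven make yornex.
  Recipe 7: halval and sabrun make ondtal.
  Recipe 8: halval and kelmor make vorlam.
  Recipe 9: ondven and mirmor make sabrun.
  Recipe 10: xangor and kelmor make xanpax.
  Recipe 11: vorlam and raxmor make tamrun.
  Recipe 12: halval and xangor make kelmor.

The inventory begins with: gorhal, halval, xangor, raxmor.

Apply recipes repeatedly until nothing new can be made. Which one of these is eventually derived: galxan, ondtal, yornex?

yornex

Using Recipe 12, halval and xangor make kelmor.
halval and kelmor → vorlam (Recipe 8).
vorlam and raxmor → tamrun (Recipe 11).
raxmor and tamrun → torzan (Recipe 4).
torzan and tamrun → ondven (Recipe 3).
Using Recipe 6, xangor, gorhal, and ondven make yornex.
ondtal would need halval and sabrun (Recipe 7), but sabrun is never obtained. galxan would need halval and ondtal (Recipe 5), but ondtal is never obtained.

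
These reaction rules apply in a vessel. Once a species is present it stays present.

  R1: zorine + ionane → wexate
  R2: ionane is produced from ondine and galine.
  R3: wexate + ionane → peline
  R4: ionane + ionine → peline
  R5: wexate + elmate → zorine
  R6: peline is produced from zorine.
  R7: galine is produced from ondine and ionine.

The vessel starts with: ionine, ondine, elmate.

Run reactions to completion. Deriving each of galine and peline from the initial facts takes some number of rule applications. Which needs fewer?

galine

galine: ondine and ionine present → galine forms (R7). [1 rule application]
peline: ondine and ionine present → galine forms (R7). ondine and galine present → ionane forms (R2). ionane and ionine present → peline forms (R4). [3 rule applications]
galine needs fewer.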